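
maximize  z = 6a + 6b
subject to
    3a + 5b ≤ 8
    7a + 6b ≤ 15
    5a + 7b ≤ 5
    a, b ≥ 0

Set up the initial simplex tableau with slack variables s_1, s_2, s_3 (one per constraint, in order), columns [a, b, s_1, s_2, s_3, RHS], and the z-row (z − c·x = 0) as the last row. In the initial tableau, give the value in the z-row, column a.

The z-row carries the negated objective coefficients: the a entry is -6.

-6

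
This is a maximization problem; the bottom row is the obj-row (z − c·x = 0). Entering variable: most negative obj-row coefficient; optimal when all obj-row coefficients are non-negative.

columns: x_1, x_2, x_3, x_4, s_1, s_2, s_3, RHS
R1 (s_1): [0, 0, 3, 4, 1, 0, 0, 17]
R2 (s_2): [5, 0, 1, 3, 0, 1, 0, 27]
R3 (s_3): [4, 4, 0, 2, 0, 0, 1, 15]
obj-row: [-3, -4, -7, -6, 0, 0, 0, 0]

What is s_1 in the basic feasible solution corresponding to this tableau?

17

s_1 is basic (row 1); its value is the RHS of that row, 17.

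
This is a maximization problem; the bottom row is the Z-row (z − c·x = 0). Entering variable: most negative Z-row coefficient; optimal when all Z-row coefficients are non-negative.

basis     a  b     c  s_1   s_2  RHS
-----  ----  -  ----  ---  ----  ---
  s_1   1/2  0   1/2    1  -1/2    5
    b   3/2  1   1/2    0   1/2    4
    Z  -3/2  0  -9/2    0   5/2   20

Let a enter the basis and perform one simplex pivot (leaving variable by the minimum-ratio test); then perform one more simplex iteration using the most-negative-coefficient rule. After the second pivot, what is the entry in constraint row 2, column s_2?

1

Ratio test on column a — row 1: 5/(1/2) = 10; row 2: 4/(3/2) = 8/3. Minimum is 8/3 at row 2 (b leaves); pivot element 3/2.
Divide row 2 by 3/2; eliminate column a from the other rows.
Second iteration: most negative Z-row entry is -4 in column c, so c enters.
Ratio test on column c — row 1: (11/3)/(1/3) = 11; row 2: (8/3)/(1/3) = 8. Minimum is 8 at row 2 (a leaves); pivot element 1/3.
Divide row 2 by 1/3; eliminate column c from the other rows.
After both pivots, the entry at constraint row 2, column s_2 is 1.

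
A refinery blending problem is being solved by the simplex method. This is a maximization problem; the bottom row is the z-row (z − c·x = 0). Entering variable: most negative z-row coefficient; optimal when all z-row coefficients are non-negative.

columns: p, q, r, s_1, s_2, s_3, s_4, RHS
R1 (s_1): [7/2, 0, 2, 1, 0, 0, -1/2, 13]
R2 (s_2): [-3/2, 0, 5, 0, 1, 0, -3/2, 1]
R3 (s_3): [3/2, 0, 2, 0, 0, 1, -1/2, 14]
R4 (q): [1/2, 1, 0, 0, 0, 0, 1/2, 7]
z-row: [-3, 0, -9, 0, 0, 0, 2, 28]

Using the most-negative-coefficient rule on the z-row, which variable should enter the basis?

r

Negative z-row entries: p: -3, r: -9.
The most negative is -9 in column r, so r enters.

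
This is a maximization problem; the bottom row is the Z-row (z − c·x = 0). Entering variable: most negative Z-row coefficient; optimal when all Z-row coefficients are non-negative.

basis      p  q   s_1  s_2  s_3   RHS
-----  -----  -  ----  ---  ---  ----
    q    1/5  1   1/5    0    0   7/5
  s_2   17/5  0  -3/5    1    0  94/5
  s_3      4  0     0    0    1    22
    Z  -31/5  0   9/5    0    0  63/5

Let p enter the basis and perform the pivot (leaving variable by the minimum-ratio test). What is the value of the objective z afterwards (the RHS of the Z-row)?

Ratio test on column p — row 1: (7/5)/(1/5) = 7; row 2: (94/5)/(17/5) = 94/17; row 3: 22/4 = 11/2. Minimum is 11/2 at row 3 (s_3 leaves); pivot element 4.
Pivot on row 3; the Z-row RHS becomes 63/5 − (-31/5)·(11/2) = 467/10.

467/10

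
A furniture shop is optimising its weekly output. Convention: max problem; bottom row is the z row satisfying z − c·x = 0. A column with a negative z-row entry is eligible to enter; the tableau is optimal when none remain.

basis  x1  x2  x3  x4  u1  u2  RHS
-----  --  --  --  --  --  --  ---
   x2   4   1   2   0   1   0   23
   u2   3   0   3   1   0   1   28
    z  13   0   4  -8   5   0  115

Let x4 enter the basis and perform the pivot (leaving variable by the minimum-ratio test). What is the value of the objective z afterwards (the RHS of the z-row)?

Ratio test on column x4 — row 1: entry 0 ≤ 0; row 2: 28/1 = 28. Minimum is 28 at row 2 (u2 leaves); pivot element 1.
Pivot on row 2; the z-row RHS becomes 115 − (-8)·28 = 339.

339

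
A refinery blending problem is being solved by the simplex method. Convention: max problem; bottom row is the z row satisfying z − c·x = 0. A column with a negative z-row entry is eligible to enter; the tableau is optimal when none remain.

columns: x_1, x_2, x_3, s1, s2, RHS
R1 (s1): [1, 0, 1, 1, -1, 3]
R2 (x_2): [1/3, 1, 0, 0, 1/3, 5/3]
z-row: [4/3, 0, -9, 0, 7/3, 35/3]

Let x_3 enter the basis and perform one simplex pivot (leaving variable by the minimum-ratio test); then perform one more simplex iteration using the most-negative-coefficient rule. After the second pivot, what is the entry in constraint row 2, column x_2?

Ratio test on column x_3 — row 1: 3/1 = 3; row 2: entry 0 ≤ 0. Minimum is 3 at row 1 (s1 leaves); pivot element 1.
Divide row 1 by 1; eliminate column x_3 from the other rows.
Second iteration: most negative z-row entry is -20/3 in column s2, so s2 enters.
Ratio test on column s2 — row 1: entry -1 ≤ 0; row 2: (5/3)/(1/3) = 5. Minimum is 5 at row 2 (x_2 leaves); pivot element 1/3.
Divide row 2 by 1/3; eliminate column s2 from the other rows.
After both pivots, the entry at constraint row 2, column x_2 is 3.

3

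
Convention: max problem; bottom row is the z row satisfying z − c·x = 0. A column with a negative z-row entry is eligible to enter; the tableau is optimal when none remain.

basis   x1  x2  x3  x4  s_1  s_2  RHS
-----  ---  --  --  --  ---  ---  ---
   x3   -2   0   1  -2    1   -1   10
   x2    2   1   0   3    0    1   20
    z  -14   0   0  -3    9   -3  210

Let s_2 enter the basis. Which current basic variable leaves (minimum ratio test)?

x2

Column s_2 entries and ratios — x3: -1 ≤ 0, skip; x2: 20/1 = 20.
Smallest ratio is 20 in the row of x2, so x2 leaves.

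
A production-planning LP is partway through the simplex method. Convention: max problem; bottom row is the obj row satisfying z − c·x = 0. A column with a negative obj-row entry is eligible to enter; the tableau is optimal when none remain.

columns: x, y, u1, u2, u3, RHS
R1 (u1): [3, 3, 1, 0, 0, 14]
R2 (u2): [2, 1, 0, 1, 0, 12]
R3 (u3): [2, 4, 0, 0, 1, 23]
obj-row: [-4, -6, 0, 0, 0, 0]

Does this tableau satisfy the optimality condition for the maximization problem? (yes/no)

no

The obj-row has a negative entry -6 in column y, so it is not optimal.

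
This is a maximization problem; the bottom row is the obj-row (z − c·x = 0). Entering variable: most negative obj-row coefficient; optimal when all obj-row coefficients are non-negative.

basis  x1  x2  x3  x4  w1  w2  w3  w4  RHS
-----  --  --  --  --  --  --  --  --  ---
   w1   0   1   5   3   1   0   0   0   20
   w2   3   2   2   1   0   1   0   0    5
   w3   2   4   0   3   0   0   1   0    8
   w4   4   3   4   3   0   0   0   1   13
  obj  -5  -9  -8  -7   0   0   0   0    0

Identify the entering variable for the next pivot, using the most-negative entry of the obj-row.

Negative obj-row entries: x1: -5, x2: -9, x3: -8, x4: -7.
The most negative is -9 in column x2, so x2 enters.

x2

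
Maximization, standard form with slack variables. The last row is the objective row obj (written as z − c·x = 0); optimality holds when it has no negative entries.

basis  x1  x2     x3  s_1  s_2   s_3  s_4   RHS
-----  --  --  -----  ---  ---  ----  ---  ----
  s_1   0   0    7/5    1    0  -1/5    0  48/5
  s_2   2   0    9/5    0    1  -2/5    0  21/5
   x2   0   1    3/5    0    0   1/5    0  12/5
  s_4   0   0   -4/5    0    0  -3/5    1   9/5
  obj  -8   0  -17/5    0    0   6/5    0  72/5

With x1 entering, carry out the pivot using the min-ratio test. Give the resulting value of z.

156/5

Ratio test on column x1 — row 1: entry 0 ≤ 0; row 2: (21/5)/2 = 21/10; row 3: entry 0 ≤ 0; row 4: entry 0 ≤ 0. Minimum is 21/10 at row 2 (s_2 leaves); pivot element 2.
Pivot on row 2; the obj-row RHS becomes 72/5 − (-8)·(21/10) = 156/5.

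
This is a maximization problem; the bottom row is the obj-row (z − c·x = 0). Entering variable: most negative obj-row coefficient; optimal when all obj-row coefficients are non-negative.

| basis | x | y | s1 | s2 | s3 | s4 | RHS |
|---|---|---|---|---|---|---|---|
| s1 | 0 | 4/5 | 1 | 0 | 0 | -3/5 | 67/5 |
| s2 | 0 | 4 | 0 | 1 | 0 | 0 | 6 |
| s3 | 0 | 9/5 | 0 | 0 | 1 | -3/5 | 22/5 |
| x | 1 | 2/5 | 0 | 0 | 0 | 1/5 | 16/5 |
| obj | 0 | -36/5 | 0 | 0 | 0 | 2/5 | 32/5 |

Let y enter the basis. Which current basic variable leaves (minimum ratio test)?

Column y entries and ratios — s1: (67/5)/(4/5) = 67/4; s2: 6/4 = 3/2; s3: (22/5)/(9/5) = 22/9; x: (16/5)/(2/5) = 8.
Smallest ratio is 3/2 in the row of s2, so s2 leaves.

s2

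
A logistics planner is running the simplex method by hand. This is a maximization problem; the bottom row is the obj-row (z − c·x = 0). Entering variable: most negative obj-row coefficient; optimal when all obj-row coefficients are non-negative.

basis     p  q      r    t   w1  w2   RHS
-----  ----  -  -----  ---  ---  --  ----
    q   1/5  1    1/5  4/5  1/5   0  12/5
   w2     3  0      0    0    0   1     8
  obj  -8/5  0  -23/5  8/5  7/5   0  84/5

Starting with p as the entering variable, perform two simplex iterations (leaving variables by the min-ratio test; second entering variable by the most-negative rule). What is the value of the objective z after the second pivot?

Ratio test on column p — row 1: (12/5)/(1/5) = 12; row 2: 8/3 = 8/3. Minimum is 8/3 at row 2 (w2 leaves); pivot element 3.
Pivot on row 2; the obj-row RHS becomes 84/5 − (-8/5)·(8/3) = 316/15.
Next entering variable (most negative obj-row entry -23/5): r.
Ratio test on column r — row 1: (28/15)/(1/5) = 28/3; row 2: entry 0 ≤ 0. Minimum is 28/3 at row 1 (q leaves); pivot element 1/5.
After the second pivot the obj-row RHS is 316/15 − (-23/5)·(28/3) = 64.

64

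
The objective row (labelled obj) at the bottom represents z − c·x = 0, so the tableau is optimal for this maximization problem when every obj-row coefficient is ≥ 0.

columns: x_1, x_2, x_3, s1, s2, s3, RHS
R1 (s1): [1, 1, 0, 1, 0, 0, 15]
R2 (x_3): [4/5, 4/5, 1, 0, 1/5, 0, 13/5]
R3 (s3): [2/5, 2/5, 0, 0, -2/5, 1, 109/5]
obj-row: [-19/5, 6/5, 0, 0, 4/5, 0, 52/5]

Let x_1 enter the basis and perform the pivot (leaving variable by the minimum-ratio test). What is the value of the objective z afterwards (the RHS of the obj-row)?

Ratio test on column x_1 — row 1: 15/1 = 15; row 2: (13/5)/(4/5) = 13/4; row 3: (109/5)/(2/5) = 109/2. Minimum is 13/4 at row 2 (x_3 leaves); pivot element 4/5.
Pivot on row 2; the obj-row RHS becomes 52/5 − (-19/5)·(13/4) = 91/4.

91/4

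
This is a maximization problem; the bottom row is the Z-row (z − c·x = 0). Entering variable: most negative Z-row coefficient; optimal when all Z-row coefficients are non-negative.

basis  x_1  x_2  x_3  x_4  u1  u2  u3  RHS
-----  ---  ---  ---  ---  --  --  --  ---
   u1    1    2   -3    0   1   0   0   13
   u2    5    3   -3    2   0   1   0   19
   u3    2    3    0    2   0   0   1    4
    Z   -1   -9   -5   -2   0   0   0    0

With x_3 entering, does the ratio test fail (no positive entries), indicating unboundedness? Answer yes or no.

Every constraint-row entry in column x_3 is ≤ 0, so increasing x_3 is unbounded.

yes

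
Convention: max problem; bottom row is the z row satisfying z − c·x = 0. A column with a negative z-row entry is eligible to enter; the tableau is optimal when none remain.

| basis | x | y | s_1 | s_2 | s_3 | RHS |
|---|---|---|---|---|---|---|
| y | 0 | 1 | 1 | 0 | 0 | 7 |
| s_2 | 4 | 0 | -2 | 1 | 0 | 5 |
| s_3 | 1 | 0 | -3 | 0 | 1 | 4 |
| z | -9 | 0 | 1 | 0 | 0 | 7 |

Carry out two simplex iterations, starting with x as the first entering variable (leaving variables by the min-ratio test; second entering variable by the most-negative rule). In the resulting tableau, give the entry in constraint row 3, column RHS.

Ratio test on column x — row 1: entry 0 ≤ 0; row 2: 5/4 = 5/4; row 3: 4/1 = 4. Minimum is 5/4 at row 2 (s_2 leaves); pivot element 4.
Divide row 2 by 4; eliminate column x from the other rows.
Second iteration: most negative z-row entry is -7/2 in column s_1, so s_1 enters.
Ratio test on column s_1 — row 1: 7/1 = 7; row 2: entry -1/2 ≤ 0; row 3: entry -5/2 ≤ 0. Minimum is 7 at row 1 (y leaves); pivot element 1.
Divide row 1 by 1; eliminate column s_1 from the other rows.
After both pivots, the entry at constraint row 3, column RHS is 81/4.

81/4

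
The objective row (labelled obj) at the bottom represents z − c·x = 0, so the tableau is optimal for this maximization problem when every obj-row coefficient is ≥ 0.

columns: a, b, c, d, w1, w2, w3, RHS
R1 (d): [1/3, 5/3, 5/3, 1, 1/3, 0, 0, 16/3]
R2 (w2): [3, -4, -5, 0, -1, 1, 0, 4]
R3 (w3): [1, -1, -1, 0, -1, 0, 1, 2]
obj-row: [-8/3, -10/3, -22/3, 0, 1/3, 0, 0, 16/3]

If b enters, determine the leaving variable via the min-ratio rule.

Column b entries and ratios — d: (16/3)/(5/3) = 16/5; w2: -4 ≤ 0, skip; w3: -1 ≤ 0, skip.
Smallest ratio is 16/5 in the row of d, so d leaves.

d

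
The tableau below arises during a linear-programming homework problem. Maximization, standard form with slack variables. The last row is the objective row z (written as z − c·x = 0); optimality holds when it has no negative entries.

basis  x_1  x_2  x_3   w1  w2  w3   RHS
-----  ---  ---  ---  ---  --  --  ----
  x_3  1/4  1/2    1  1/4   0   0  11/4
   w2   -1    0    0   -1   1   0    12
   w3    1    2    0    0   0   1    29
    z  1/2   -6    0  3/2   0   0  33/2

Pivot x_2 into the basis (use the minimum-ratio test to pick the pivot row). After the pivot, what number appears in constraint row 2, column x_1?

Ratio test on column x_2 — row 1: (11/4)/(1/2) = 11/2; row 2: entry 0 ≤ 0; row 3: 29/2 = 29/2. Minimum is 11/2 at row 1 (x_3 leaves); pivot element 1/2.
Divide row 1 by 1/2; eliminate column x_2 from the other rows.
Row 2 update in column x_1: -1 − 0·(1/2) = -1.

-1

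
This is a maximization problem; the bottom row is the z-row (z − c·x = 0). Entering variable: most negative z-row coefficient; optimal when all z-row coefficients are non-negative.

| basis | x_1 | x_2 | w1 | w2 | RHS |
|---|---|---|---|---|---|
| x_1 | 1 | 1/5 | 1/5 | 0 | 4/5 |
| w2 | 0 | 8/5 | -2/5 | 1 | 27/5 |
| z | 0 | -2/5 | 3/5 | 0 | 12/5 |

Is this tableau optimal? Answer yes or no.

The z-row has a negative entry -2/5 in column x_2, so it is not optimal.

no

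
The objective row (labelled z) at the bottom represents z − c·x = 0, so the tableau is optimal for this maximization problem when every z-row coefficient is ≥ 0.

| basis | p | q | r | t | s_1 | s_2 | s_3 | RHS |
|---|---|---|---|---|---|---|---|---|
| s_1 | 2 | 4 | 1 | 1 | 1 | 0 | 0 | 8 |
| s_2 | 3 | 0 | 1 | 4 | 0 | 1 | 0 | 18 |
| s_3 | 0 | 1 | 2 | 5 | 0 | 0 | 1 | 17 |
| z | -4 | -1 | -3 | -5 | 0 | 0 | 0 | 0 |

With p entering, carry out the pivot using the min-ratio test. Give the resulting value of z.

Ratio test on column p — row 1: 8/2 = 4; row 2: 18/3 = 6; row 3: entry 0 ≤ 0. Minimum is 4 at row 1 (s_1 leaves); pivot element 2.
Pivot on row 1; the z-row RHS becomes 0 − (-4)·4 = 16.

16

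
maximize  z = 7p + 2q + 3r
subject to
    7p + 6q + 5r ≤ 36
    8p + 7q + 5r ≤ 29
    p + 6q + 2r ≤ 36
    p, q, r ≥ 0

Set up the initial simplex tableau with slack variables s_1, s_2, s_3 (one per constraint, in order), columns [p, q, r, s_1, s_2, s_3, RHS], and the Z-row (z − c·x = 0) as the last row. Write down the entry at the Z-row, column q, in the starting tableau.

The Z-row carries the negated objective coefficients: the q entry is -2.

-2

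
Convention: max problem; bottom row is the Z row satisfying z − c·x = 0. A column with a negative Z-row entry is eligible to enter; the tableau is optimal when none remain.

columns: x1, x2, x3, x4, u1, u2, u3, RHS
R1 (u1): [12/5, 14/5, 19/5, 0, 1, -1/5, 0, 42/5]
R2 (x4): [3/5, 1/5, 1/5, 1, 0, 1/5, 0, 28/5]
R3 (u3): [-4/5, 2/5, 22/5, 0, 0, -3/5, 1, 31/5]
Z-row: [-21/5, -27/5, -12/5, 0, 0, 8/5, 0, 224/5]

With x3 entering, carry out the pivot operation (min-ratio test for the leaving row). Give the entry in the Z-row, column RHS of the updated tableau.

530/11

Ratio test on column x3 — row 1: (42/5)/(19/5) = 42/19; row 2: (28/5)/(1/5) = 28; row 3: (31/5)/(22/5) = 31/22. Minimum is 31/22 at row 3 (u3 leaves); pivot element 22/5.
Divide row 3 by 22/5; eliminate column x3 from the other rows.
Z-row update in column RHS: 224/5 − (-12/5)·(31/22) = 530/11.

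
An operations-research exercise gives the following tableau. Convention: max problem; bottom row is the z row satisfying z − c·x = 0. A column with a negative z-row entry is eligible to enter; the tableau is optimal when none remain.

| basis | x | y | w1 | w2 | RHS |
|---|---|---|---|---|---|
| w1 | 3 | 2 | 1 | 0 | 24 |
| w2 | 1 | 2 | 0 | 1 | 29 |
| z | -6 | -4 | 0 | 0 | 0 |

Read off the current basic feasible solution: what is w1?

24

w1 is basic (row 1); its value is the RHS of that row, 24.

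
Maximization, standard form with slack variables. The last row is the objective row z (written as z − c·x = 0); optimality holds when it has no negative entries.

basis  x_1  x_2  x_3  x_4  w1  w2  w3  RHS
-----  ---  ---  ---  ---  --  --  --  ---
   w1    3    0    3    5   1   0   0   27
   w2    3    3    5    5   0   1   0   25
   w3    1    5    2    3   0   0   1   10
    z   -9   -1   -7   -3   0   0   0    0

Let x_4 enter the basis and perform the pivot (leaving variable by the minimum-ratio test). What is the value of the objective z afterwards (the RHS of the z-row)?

10

Ratio test on column x_4 — row 1: 27/5 = 27/5; row 2: 25/5 = 5; row 3: 10/3 = 10/3. Minimum is 10/3 at row 3 (w3 leaves); pivot element 3.
Pivot on row 3; the z-row RHS becomes 0 − (-3)·(10/3) = 10.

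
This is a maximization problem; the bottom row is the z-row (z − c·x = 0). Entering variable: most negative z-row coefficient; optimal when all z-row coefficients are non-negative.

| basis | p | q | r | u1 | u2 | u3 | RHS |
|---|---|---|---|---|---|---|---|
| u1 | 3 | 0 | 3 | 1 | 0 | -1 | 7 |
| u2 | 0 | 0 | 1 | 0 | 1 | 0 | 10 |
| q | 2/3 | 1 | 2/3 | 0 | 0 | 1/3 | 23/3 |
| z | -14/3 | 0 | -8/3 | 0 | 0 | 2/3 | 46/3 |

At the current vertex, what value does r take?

0

r is not in the basis, so in the current basic feasible solution r = 0.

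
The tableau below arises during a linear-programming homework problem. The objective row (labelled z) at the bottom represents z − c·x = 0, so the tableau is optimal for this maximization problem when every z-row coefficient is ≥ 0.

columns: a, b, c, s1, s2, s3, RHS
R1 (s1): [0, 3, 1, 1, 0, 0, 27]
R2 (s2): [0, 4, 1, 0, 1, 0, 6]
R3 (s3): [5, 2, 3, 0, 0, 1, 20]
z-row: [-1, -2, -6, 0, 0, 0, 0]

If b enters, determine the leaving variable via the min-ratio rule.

Column b entries and ratios — s1: 27/3 = 9; s2: 6/4 = 3/2; s3: 20/2 = 10.
Smallest ratio is 3/2 in the row of s2, so s2 leaves.

s2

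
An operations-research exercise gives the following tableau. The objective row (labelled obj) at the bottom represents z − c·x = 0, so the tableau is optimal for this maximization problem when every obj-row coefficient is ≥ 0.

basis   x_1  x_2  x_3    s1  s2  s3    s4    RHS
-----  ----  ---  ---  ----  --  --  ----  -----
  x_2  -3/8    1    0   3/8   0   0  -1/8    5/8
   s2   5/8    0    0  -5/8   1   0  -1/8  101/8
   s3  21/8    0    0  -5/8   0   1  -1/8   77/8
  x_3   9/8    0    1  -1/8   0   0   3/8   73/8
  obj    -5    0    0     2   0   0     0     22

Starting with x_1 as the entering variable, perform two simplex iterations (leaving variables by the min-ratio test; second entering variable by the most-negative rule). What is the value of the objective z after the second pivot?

Ratio test on column x_1 — row 1: entry -3/8 ≤ 0; row 2: (101/8)/(5/8) = 101/5; row 3: (77/8)/(21/8) = 11/3; row 4: (73/8)/(9/8) = 73/9. Minimum is 11/3 at row 3 (s3 leaves); pivot element 21/8.
Pivot on row 3; the obj-row RHS becomes 22 − (-5)·(11/3) = 121/3.
Next entering variable (most negative obj-row entry -5/21): s4.
Ratio test on column s4 — row 1: entry -1/7 ≤ 0; row 2: entry -2/21 ≤ 0; row 3: entry -1/21 ≤ 0; row 4: 5/(3/7) = 35/3. Minimum is 35/3 at row 4 (x_3 leaves); pivot element 3/7.
After the second pivot the obj-row RHS is 121/3 − (-5/21)·(35/3) = 388/9.

388/9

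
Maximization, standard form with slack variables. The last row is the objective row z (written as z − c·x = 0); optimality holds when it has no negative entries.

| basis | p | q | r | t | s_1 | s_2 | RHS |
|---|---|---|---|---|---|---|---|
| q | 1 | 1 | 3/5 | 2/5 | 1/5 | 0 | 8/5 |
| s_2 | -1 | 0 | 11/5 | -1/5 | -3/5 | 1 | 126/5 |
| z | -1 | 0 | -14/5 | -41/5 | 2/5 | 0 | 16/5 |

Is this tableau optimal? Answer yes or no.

no

The z-row has a negative entry -41/5 in column t, so it is not optimal.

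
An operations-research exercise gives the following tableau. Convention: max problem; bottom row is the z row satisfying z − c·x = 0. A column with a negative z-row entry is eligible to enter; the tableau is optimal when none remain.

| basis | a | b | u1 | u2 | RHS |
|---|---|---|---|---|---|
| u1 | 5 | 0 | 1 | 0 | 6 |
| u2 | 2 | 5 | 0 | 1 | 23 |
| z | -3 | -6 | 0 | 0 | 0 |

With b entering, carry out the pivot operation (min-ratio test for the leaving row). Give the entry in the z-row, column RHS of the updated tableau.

Ratio test on column b — row 1: entry 0 ≤ 0; row 2: 23/5 = 23/5. Minimum is 23/5 at row 2 (u2 leaves); pivot element 5.
Divide row 2 by 5; eliminate column b from the other rows.
z-row update in column RHS: 0 − (-6)·(23/5) = 138/5.

138/5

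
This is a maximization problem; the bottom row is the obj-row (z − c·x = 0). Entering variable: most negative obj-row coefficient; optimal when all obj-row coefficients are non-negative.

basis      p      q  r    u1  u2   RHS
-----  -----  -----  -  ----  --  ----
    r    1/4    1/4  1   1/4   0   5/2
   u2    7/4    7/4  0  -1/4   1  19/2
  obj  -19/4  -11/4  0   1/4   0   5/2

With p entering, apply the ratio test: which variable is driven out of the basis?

Column p entries and ratios — r: (5/2)/(1/4) = 10; u2: (19/2)/(7/4) = 38/7.
Smallest ratio is 38/7 in the row of u2, so u2 leaves.

u2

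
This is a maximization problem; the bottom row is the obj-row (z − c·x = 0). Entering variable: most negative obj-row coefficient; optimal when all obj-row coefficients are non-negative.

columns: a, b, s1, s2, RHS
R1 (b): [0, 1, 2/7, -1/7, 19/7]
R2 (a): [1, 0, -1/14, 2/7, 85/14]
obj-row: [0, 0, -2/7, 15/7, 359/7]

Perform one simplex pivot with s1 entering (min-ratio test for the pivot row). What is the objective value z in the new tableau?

Ratio test on column s1 — row 1: (19/7)/(2/7) = 19/2; row 2: entry -1/14 ≤ 0. Minimum is 19/2 at row 1 (b leaves); pivot element 2/7.
Pivot on row 1; the obj-row RHS becomes 359/7 − (-2/7)·(19/2) = 54.

54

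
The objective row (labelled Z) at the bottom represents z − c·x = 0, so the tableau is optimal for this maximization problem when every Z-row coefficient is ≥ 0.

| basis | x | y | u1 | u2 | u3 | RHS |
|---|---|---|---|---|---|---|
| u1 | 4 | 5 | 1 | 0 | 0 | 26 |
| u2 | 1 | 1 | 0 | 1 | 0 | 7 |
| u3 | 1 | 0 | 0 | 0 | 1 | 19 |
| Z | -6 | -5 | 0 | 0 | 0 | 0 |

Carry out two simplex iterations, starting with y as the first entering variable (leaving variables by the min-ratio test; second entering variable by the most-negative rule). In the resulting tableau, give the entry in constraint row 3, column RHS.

25/2

Ratio test on column y — row 1: 26/5 = 26/5; row 2: 7/1 = 7; row 3: entry 0 ≤ 0. Minimum is 26/5 at row 1 (u1 leaves); pivot element 5.
Divide row 1 by 5; eliminate column y from the other rows.
Second iteration: most negative Z-row entry is -2 in column x, so x enters.
Ratio test on column x — row 1: (26/5)/(4/5) = 13/2; row 2: (9/5)/(1/5) = 9; row 3: 19/1 = 19. Minimum is 13/2 at row 1 (y leaves); pivot element 4/5.
Divide row 1 by 4/5; eliminate column x from the other rows.
After both pivots, the entry at constraint row 3, column RHS is 25/2.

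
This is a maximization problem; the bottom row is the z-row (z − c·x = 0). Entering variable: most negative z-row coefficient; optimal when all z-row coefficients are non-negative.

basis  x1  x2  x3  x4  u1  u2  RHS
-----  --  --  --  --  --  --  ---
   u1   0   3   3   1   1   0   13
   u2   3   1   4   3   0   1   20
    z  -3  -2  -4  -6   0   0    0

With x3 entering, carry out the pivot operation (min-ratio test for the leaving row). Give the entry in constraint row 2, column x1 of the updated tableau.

3

Ratio test on column x3 — row 1: 13/3 = 13/3; row 2: 20/4 = 5. Minimum is 13/3 at row 1 (u1 leaves); pivot element 3.
Divide row 1 by 3; eliminate column x3 from the other rows.
Row 2 update in column x1: 3 − 4·0 = 3.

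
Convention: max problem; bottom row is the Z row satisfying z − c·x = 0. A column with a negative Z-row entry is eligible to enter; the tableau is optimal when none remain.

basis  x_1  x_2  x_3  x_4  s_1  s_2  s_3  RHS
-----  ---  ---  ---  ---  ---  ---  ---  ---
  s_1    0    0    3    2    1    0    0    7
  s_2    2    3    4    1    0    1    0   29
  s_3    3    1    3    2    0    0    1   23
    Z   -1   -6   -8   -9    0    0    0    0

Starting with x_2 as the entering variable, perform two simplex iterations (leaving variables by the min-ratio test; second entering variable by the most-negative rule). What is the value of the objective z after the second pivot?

165/2

Ratio test on column x_2 — row 1: entry 0 ≤ 0; row 2: 29/3 = 29/3; row 3: 23/1 = 23. Minimum is 29/3 at row 2 (s_2 leaves); pivot element 3.
Pivot on row 2; the Z-row RHS becomes 0 − (-6)·(29/3) = 58.
Next entering variable (most negative Z-row entry -7): x_4.
Ratio test on column x_4 — row 1: 7/2 = 7/2; row 2: (29/3)/(1/3) = 29; row 3: (40/3)/(5/3) = 8. Minimum is 7/2 at row 1 (s_1 leaves); pivot element 2.
After the second pivot the Z-row RHS is 58 − (-7)·(7/2) = 165/2.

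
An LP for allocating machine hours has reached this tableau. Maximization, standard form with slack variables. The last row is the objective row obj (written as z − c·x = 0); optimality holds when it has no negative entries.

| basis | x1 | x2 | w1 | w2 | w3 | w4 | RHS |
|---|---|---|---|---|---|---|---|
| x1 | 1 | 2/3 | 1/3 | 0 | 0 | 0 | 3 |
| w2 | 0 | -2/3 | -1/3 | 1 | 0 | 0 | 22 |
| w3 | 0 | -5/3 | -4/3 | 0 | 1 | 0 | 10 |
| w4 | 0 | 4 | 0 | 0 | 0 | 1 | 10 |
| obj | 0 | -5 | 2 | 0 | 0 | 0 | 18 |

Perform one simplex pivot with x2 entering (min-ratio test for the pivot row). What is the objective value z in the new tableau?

61/2

Ratio test on column x2 — row 1: 3/(2/3) = 9/2; row 2: entry -2/3 ≤ 0; row 3: entry -5/3 ≤ 0; row 4: 10/4 = 5/2. Minimum is 5/2 at row 4 (w4 leaves); pivot element 4.
Pivot on row 4; the obj-row RHS becomes 18 − (-5)·(5/2) = 61/2.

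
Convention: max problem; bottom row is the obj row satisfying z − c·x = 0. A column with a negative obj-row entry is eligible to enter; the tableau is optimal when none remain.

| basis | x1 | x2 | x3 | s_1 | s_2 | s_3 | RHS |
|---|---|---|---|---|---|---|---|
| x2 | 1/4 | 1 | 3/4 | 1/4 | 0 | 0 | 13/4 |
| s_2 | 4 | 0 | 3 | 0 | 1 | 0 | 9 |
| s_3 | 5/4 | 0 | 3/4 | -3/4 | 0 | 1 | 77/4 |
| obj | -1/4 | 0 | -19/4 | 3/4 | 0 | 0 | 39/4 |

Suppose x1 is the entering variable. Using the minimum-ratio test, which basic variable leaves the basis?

s_2

Column x1 entries and ratios — x2: (13/4)/(1/4) = 13; s_2: 9/4 = 9/4; s_3: (77/4)/(5/4) = 77/5.
Smallest ratio is 9/4 in the row of s_2, so s_2 leaves.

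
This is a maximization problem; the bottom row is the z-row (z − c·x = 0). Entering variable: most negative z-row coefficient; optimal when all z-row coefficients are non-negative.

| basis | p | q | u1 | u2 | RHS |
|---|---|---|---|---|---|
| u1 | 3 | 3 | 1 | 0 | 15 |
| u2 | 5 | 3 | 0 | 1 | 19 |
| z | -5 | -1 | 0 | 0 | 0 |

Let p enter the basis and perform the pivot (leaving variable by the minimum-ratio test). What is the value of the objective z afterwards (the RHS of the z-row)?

19

Ratio test on column p — row 1: 15/3 = 5; row 2: 19/5 = 19/5. Minimum is 19/5 at row 2 (u2 leaves); pivot element 5.
Pivot on row 2; the z-row RHS becomes 0 − (-5)·(19/5) = 19.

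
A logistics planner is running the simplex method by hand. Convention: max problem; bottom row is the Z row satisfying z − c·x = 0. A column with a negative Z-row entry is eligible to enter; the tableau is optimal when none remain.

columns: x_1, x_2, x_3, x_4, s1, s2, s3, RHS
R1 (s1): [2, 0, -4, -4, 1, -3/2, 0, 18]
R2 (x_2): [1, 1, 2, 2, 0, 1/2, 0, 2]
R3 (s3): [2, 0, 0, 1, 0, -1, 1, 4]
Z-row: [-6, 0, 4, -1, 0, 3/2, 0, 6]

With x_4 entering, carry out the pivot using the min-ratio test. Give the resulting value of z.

7

Ratio test on column x_4 — row 1: entry -4 ≤ 0; row 2: 2/2 = 1; row 3: 4/1 = 4. Minimum is 1 at row 2 (x_2 leaves); pivot element 2.
Pivot on row 2; the Z-row RHS becomes 6 − (-1)·1 = 7.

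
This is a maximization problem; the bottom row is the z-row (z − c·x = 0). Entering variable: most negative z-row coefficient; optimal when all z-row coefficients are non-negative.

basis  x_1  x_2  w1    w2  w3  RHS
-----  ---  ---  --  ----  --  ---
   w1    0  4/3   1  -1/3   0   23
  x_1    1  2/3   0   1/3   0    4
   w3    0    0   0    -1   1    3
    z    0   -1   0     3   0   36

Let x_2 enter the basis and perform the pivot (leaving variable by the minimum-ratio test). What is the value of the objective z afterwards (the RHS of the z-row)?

Ratio test on column x_2 — row 1: 23/(4/3) = 69/4; row 2: 4/(2/3) = 6; row 3: entry 0 ≤ 0. Minimum is 6 at row 2 (x_1 leaves); pivot element 2/3.
Pivot on row 2; the z-row RHS becomes 36 − (-1)·6 = 42.

42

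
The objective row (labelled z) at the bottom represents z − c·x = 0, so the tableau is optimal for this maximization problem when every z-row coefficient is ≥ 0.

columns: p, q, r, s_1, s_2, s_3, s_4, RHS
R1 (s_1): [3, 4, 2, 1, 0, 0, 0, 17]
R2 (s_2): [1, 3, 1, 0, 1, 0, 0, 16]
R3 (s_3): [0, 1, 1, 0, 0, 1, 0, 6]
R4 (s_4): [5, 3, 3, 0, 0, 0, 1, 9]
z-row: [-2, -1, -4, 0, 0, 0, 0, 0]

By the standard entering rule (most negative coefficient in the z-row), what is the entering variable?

Negative z-row entries: p: -2, q: -1, r: -4.
The most negative is -4 in column r, so r enters.

r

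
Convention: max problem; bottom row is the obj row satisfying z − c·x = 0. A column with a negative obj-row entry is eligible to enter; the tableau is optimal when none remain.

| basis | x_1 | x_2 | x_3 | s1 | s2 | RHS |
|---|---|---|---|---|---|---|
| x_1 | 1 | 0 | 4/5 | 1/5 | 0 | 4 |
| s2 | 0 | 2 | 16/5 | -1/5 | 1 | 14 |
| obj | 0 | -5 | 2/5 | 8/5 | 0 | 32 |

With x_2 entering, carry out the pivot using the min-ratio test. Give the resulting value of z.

67

Ratio test on column x_2 — row 1: entry 0 ≤ 0; row 2: 14/2 = 7. Minimum is 7 at row 2 (s2 leaves); pivot element 2.
Pivot on row 2; the obj-row RHS becomes 32 − (-5)·7 = 67.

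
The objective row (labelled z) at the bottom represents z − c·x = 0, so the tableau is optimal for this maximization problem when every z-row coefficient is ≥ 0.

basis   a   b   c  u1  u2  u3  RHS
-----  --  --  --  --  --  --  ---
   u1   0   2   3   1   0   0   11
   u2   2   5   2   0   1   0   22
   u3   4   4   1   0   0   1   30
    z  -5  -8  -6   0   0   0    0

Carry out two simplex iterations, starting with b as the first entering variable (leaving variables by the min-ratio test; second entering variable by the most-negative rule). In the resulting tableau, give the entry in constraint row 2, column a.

Ratio test on column b — row 1: 11/2 = 11/2; row 2: 22/5 = 22/5; row 3: 30/4 = 15/2. Minimum is 22/5 at row 2 (u2 leaves); pivot element 5.
Divide row 2 by 5; eliminate column b from the other rows.
Second iteration: most negative z-row entry is -14/5 in column c, so c enters.
Ratio test on column c — row 1: (11/5)/(11/5) = 1; row 2: (22/5)/(2/5) = 11; row 3: entry -3/5 ≤ 0. Minimum is 1 at row 1 (u1 leaves); pivot element 11/5.
Divide row 1 by 11/5; eliminate column c from the other rows.
After both pivots, the entry at constraint row 2, column a is 6/11.

6/11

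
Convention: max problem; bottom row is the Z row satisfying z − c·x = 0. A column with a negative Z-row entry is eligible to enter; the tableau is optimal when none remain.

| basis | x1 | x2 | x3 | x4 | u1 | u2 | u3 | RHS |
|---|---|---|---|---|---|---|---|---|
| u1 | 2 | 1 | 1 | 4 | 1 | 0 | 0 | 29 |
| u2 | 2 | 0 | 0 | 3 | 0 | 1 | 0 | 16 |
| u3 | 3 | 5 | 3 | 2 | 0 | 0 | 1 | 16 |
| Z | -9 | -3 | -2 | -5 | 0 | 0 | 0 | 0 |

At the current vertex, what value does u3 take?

16

u3 is basic (row 3); its value is the RHS of that row, 16.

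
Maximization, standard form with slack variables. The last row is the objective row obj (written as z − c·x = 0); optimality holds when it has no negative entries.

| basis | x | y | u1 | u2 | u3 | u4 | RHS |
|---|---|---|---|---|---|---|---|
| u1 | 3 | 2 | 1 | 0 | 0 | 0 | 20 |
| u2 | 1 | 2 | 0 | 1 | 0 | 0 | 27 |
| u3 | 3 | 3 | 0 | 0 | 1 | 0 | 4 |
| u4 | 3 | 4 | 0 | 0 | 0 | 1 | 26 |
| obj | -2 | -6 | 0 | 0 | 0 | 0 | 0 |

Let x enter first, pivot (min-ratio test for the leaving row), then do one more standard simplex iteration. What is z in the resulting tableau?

8

Ratio test on column x — row 1: 20/3 = 20/3; row 2: 27/1 = 27; row 3: 4/3 = 4/3; row 4: 26/3 = 26/3. Minimum is 4/3 at row 3 (u3 leaves); pivot element 3.
Pivot on row 3; the obj-row RHS becomes 0 − (-2)·(4/3) = 8/3.
Next entering variable (most negative obj-row entry -4): y.
Ratio test on column y — row 1: entry -1 ≤ 0; row 2: (77/3)/1 = 77/3; row 3: (4/3)/1 = 4/3; row 4: 22/1 = 22. Minimum is 4/3 at row 3 (x leaves); pivot element 1.
After the second pivot the obj-row RHS is 8/3 − (-4)·(4/3) = 8.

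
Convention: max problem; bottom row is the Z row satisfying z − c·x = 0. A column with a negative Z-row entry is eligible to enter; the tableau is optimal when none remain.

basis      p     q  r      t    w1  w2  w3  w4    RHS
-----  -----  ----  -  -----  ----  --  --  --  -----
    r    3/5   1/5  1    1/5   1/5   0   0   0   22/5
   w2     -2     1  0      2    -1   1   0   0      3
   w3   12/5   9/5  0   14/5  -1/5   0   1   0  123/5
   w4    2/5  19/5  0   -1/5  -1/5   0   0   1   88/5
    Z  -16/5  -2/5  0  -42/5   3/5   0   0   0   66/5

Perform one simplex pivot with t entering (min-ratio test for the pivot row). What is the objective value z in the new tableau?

129/5

Ratio test on column t — row 1: (22/5)/(1/5) = 22; row 2: 3/2 = 3/2; row 3: (123/5)/(14/5) = 123/14; row 4: entry -1/5 ≤ 0. Minimum is 3/2 at row 2 (w2 leaves); pivot element 2.
Pivot on row 2; the Z-row RHS becomes 66/5 − (-42/5)·(3/2) = 129/5.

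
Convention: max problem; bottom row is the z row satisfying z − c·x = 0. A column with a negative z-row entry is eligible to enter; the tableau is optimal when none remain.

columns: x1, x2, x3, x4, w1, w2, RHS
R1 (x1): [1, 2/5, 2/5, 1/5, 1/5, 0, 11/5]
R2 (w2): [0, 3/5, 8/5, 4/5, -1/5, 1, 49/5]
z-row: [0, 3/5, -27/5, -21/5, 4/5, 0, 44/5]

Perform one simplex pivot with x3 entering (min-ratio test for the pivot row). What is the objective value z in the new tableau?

Ratio test on column x3 — row 1: (11/5)/(2/5) = 11/2; row 2: (49/5)/(8/5) = 49/8. Minimum is 11/2 at row 1 (x1 leaves); pivot element 2/5.
Pivot on row 1; the z-row RHS becomes 44/5 − (-27/5)·(11/2) = 77/2.

77/2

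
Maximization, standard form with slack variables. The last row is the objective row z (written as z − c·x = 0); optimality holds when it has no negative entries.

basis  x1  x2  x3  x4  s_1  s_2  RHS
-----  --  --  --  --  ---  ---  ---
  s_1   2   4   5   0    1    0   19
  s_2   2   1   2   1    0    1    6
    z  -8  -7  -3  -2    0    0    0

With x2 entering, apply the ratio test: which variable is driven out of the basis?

s_1

Column x2 entries and ratios — s_1: 19/4 = 19/4; s_2: 6/1 = 6.
Smallest ratio is 19/4 in the row of s_1, so s_1 leaves.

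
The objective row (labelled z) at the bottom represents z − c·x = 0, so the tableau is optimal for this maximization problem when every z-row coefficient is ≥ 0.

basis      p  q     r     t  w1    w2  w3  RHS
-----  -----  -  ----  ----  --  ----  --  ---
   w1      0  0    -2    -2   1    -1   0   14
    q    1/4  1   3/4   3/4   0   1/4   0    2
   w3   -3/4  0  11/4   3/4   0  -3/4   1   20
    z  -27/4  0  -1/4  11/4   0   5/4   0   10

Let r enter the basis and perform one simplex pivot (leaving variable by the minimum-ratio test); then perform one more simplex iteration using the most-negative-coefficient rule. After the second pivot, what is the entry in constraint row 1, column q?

Ratio test on column r — row 1: entry -2 ≤ 0; row 2: 2/(3/4) = 8/3; row 3: 20/(11/4) = 80/11. Minimum is 8/3 at row 2 (q leaves); pivot element 3/4.
Divide row 2 by 3/4; eliminate column r from the other rows.
Second iteration: most negative z-row entry is -20/3 in column p, so p enters.
Ratio test on column p — row 1: (58/3)/(2/3) = 29; row 2: (8/3)/(1/3) = 8; row 3: entry -5/3 ≤ 0. Minimum is 8 at row 2 (r leaves); pivot element 1/3.
Divide row 2 by 1/3; eliminate column p from the other rows.
After both pivots, the entry at constraint row 1, column q is 0.

0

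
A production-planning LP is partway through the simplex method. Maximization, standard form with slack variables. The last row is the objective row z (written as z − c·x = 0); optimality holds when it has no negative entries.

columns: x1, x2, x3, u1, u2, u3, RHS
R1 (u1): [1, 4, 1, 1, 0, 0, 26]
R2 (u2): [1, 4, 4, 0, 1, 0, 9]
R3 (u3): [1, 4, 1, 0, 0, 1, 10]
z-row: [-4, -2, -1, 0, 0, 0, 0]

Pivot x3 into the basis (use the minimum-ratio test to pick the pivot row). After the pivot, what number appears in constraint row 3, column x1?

Ratio test on column x3 — row 1: 26/1 = 26; row 2: 9/4 = 9/4; row 3: 10/1 = 10. Minimum is 9/4 at row 2 (u2 leaves); pivot element 4.
Divide row 2 by 4; eliminate column x3 from the other rows.
Row 3 update in column x1: 1 − 1·(1/4) = 3/4.

3/4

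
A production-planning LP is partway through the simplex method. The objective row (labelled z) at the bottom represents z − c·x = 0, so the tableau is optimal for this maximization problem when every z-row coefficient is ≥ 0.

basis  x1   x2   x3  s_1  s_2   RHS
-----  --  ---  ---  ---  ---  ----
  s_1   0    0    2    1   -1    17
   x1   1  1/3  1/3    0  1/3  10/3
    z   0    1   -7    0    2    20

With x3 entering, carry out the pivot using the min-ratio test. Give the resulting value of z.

159/2

Ratio test on column x3 — row 1: 17/2 = 17/2; row 2: (10/3)/(1/3) = 10. Minimum is 17/2 at row 1 (s_1 leaves); pivot element 2.
Pivot on row 1; the z-row RHS becomes 20 − (-7)·(17/2) = 159/2.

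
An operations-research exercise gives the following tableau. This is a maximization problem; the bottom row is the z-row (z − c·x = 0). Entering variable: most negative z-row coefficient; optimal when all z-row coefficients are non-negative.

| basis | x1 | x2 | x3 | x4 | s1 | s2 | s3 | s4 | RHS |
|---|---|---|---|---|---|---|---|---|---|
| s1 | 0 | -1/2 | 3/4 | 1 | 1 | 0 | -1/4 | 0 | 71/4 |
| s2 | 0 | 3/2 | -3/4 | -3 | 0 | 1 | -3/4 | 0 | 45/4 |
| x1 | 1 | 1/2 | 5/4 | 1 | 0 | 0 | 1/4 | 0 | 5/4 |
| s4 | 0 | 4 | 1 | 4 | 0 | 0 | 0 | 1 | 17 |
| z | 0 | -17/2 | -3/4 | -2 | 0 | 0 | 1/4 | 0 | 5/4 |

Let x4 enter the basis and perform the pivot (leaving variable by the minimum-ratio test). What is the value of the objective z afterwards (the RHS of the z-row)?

Ratio test on column x4 — row 1: (71/4)/1 = 71/4; row 2: entry -3 ≤ 0; row 3: (5/4)/1 = 5/4; row 4: 17/4 = 17/4. Minimum is 5/4 at row 3 (x1 leaves); pivot element 1.
Pivot on row 3; the z-row RHS becomes 5/4 − (-2)·(5/4) = 15/4.

15/4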